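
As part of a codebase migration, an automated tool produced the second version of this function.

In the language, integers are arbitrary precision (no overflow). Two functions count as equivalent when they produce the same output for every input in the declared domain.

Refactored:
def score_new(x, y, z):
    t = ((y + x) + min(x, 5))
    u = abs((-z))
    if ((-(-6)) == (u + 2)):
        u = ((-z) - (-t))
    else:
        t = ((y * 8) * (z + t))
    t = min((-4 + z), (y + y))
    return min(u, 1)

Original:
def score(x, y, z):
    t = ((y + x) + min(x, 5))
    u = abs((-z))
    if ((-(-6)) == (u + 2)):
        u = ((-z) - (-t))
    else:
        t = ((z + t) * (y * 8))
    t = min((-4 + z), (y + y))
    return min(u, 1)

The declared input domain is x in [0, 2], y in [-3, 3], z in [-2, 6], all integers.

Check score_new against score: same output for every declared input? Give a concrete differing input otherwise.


The two are interchangeable: same computation, different form, and every declared input agrees.
One worked example (x=2, y=1, z=-2) — score: t becomes 5; next u becomes 2; next ((-(-6)) == (u + 2)) evaluates to false; next t becomes 24; next t becomes -6; next final value 1; score_new: t becomes 5; next u becomes 2; next ((-(-6)) == (u + 2)) evaluates to false; next t becomes 24; next t becomes -6; next final value 1; agreement on 1.
An exhaustive pass over the 189 declared inputs shows identical outputs.
verdict: equivalent


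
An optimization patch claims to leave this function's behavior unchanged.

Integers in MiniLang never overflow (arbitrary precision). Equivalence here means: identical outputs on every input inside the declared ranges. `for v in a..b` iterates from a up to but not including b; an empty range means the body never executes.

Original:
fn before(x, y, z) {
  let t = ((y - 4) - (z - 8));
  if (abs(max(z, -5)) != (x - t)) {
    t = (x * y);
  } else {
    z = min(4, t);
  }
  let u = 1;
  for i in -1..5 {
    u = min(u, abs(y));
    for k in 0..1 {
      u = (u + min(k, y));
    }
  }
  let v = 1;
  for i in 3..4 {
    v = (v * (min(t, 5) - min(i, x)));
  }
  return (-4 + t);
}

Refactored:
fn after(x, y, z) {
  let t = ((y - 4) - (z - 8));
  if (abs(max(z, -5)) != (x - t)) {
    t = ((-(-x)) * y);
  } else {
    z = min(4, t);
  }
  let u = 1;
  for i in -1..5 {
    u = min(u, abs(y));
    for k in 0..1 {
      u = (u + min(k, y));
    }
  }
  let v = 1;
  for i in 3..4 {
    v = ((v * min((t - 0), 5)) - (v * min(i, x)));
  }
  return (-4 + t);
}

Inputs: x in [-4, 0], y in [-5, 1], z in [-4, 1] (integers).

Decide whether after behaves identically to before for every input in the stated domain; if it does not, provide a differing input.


The two versions differ — the changes include constant usage differs, arithmetic usage differs.
Tracing x=-1, y=-3, z=1: before: t := 0 | (abs(max(z, -5)) != (x - t)): true | t := 3 | u := 1 | iter i=-1: | u := 1 | iter k=0: | u := -2 | iter i=0: | u := -2 | iter k=0: | u := -5 | iter i=1: | u := -5 | iter k=0: | u := -8 | iter i=2: | u := -8 | iter k=0: | u := -11 | iter i=3: | u := -11 | iter k=0: | u := -14 | iter i=4: | u := -14 | iter k=0: | u := -17 | v := 1 | iter i=3: | v := 4 | result -1 | after: t := 0 | (abs(max(z, -5)) != (x - t)): true | t := 3 | u := 1 | iter i=-1: | u := 1 | iter k=0: | u := -2 | iter i=0: | u := -2 | iter k=0: | u := -5 | iter i=1: | u := -5 | iter k=0: | u := -8 | iter i=2: | u := -8 | iter k=0: | u := -11 | iter i=3: | u := -11 | iter k=0: | u := -14 | iter i=4: | u := -14 | iter k=0: | u := -17 | v := 1 | iter i=3: | v := 4 | result -1 — matching result -1.
Every one of the 210 inputs gives matching results.
verdict: equivalent


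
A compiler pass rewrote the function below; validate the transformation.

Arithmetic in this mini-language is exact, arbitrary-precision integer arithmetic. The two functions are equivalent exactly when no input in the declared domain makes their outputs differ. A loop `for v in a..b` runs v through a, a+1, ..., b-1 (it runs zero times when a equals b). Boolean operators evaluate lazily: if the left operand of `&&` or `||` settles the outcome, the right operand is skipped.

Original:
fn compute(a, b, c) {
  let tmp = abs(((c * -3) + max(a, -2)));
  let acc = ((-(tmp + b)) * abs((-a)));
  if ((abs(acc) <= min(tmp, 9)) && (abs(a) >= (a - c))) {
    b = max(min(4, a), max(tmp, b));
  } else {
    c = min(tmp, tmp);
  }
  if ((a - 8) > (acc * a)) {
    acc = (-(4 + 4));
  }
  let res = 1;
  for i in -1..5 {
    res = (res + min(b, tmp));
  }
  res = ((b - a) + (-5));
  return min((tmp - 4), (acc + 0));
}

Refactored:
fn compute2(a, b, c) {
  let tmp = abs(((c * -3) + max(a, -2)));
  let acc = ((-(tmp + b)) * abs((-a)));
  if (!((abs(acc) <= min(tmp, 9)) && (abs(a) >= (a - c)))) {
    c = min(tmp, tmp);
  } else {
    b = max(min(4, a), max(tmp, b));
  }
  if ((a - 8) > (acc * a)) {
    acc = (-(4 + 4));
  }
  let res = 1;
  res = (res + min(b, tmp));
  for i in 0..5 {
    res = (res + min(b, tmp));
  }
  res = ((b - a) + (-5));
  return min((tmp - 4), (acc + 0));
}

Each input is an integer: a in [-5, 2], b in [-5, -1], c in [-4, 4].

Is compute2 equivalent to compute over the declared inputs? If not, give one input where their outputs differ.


The two versions differ — the changes include loop structure differs, boolean connective usage differs, statement counts differ, arithmetic usage differs, min/max/abs usage differs.
One worked example (a=-1, b=-4, c=0) — compute: tmp = 1; acc = 3; ((abs(acc) <= min(tmp, 9)) && (abs(a) >= (a - c))) -> false; c = 1; ((a - 8) > (acc * a)) -> false; res = 1; [i=-1]; res = -3; [i=0]; res = -7; [i=1]; res = -11; [i=2]; res = -15; [i=3]; res = -19; [i=4]; res = -23; res = -8; return -3; compute2: tmp = 1; acc = 3; (!((abs(acc) <= min(tmp, 9)) && (abs(a) >= (a - c)))) -> true; c = 1; ((a - 8) > (acc * a)) -> false; res = 1; res = -3; [i=0]; res = -7; [i=1]; res = -11; [i=2]; res = -15; [i=3]; res = -19; [i=4]; res = -23; res = -8; return -3; agreement on -3.
Every one of the 360 inputs gives matching results.
verdict: equivalent


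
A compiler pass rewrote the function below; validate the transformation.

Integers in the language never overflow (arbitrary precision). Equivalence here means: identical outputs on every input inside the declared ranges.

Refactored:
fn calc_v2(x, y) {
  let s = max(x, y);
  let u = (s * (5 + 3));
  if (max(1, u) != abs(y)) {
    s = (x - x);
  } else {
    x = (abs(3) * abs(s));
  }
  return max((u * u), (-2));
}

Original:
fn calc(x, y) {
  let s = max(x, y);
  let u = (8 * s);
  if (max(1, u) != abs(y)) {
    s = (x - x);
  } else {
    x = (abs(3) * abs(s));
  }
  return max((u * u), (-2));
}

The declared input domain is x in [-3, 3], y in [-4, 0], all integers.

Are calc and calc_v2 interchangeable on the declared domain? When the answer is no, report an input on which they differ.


Changes here: arithmetic usage differs, and constant usage differs; the full 35-point sweep finds no disagreement.
verdict: equivalent


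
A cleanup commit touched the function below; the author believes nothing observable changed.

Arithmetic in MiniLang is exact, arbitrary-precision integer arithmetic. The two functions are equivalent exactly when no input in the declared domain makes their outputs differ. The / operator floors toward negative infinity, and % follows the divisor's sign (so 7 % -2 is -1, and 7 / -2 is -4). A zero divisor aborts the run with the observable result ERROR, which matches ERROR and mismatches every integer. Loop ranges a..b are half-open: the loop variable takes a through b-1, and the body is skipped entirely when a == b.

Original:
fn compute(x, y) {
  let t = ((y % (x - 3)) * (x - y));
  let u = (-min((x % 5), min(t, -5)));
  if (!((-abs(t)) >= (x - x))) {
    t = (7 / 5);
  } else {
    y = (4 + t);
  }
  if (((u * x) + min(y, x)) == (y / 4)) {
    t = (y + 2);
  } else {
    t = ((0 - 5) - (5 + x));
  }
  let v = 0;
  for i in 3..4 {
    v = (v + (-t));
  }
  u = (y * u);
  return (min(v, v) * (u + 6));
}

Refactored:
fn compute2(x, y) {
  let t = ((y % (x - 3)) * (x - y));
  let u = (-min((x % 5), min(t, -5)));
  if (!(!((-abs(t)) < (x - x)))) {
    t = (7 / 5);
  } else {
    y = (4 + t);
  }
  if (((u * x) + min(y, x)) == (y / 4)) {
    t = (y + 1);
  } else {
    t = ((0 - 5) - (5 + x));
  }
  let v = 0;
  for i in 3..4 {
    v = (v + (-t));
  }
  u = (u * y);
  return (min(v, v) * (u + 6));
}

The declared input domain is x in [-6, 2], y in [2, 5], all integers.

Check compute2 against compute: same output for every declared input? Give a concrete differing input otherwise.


These are not equivalent — on x=0, y=2 the outputs split (-64 vs -48).
compute: t = 2; u = 5; (!((-abs(t)) >= (x - x))) -> true; t = 1; (((u * x) + min(y, x)) == (y / 4)) -> true; t = 4; v = 0; [i=3]; v = -4; u = 10; return -64
compute2: t = 2; u = 5; (!(!((-abs(t)) < (x - x)))) -> true; t = 1; (((u * x) + min(y, x)) == (y / 4)) -> true; t = 3; v = 0; [i=3]; v = -3; u = 10; return -48
verdict: not equivalent; witness: x=0, y=2


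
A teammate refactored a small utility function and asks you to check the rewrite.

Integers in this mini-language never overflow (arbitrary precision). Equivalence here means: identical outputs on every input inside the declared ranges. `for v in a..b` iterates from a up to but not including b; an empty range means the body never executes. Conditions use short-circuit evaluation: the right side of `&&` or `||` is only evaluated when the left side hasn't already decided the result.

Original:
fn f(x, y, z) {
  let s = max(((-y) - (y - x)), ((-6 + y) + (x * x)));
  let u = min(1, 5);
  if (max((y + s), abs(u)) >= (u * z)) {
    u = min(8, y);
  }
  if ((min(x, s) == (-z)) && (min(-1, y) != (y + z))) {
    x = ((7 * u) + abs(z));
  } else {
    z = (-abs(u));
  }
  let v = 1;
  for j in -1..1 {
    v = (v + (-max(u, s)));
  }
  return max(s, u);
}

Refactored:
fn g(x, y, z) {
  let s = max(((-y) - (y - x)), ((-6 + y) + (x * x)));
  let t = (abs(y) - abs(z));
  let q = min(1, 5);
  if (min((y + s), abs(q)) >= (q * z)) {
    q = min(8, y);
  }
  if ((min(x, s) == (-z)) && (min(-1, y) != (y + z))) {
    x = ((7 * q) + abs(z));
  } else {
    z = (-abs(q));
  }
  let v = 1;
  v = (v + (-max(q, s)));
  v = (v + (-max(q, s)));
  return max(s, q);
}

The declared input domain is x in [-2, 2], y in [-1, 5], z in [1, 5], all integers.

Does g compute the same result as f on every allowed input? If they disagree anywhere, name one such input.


These are not equivalent — on x=-2, y=-1, z=1 the outputs split (0 vs 1).
f: s := 0 | u := 1 | (max((y + s), abs(u)) >= (u * z)): true | u := -1 | ((min(x, s) == (-z)) && (min(-1, y) != (y + z))): false | z := -1 | v := 1 | iter j=-1: | v := 1 | iter j=0: | v := 1 | result 0
g: s := 0 | t := 0 | q := 1 | (min((y + s), abs(q)) >= (q * z)): false | ((min(x, s) == (-z)) && (min(-1, y) != (y + z))): false | z := -1 | v := 1 | v := 0 | v := -1 | result 1
verdict: not equivalent; witness: x=-2, y=-1, z=1


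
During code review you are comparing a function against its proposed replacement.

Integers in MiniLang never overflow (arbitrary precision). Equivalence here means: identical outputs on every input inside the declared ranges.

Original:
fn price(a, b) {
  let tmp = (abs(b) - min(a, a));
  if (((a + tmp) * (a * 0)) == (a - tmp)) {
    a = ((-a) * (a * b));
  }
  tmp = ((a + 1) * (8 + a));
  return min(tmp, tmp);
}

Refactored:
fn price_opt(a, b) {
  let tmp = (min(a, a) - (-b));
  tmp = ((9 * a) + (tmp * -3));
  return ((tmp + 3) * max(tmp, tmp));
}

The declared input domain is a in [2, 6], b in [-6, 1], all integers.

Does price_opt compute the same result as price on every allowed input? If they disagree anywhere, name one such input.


Consider the input a=2, b=-6.
price: tmp := 4 | (((a + tmp) * (a * 0)) == (a - tmp)): false | tmp := 30 | result 30
price_opt: tmp := -4 | tmp := 30 | result 990
30 and 990 differ, so these are not the same function on this domain.
verdict: not equivalent; witness: a=2, b=-6


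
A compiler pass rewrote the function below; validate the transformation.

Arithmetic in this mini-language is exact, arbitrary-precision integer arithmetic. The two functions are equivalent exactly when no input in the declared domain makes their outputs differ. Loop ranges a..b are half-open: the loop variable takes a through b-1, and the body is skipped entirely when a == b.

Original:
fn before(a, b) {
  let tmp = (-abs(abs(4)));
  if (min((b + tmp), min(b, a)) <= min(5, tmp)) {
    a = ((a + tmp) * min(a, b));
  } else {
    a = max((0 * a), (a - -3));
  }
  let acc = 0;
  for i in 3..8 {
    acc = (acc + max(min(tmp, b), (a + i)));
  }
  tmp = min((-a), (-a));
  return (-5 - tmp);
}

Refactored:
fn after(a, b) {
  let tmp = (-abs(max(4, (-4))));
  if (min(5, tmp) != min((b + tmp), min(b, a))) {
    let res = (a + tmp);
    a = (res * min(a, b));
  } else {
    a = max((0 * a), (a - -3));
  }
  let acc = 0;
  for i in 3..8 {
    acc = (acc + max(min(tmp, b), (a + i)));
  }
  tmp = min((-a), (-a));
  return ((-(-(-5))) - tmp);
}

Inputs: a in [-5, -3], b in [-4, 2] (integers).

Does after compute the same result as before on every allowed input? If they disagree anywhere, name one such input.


Evaluate both at a=-4, b=0.
before: tmp=-4, then (min((b + tmp), min(b, a)) <= min(5, tmp)) is true, then a=32, then acc=0, then (i=3), then acc=35, then (i=4), then acc=71, then (i=5), then acc=108, then (i=6), then acc=146, then (i=7), then acc=185, then tmp=-32, then returns 27
after: tmp=-4, then (min(5, tmp) != min((b + tmp), min(b, a))) is false, then a=0, then acc=0, then (i=3), then acc=3, then (i=4), then acc=7, then (i=5), then acc=12, then (i=6), then acc=18, then (i=7), then acc=25, then tmp=0, then returns -5
27 against -5: the behavior changed.
verdict: not equivalent; witness: a=-4, b=0


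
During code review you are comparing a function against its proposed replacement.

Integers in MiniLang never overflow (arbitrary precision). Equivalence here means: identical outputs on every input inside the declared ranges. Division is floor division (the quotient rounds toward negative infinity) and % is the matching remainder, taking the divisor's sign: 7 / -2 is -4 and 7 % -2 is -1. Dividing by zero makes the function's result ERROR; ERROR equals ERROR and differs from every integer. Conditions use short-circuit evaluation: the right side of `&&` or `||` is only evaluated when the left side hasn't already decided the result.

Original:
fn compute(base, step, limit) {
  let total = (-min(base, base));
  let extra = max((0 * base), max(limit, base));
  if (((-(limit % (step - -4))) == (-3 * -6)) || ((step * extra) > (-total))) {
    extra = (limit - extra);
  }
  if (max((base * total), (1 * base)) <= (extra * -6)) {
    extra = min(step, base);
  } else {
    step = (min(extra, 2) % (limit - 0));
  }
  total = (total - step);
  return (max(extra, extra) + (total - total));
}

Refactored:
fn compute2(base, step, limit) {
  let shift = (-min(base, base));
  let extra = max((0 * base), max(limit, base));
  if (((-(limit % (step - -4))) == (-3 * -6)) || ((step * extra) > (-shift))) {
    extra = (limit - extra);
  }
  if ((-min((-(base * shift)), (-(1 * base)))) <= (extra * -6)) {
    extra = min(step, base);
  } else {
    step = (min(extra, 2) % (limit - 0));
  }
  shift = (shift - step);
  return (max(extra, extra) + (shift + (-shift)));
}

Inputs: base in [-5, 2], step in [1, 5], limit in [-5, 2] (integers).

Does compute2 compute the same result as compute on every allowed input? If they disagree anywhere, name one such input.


The two are interchangeable: local variable names differ; also arithmetic usage differs; also min/max/abs usage differs, and every declared input agrees.
As a probe, take base=0, step=4, limit=-1: compute runs total becomes 0; next extra becomes 0; next (((-(limit % (step - -4))) == (-3 * -6)) || ((step * extra) > (-total))) evaluates to false; next (max((base * total), (1 * base)) <= (extra * -6)) evaluates to true; next extra becomes 0; next total becomes -4; next final value 0; compute2 runs shift becomes 0; next extra becomes 0; next (((-(limit % (step - -4))) == (-3 * -6)) || ((step * extra) > (-shift))) evaluates to false; next ((-min((-(base * shift)), (-(1 * base)))) <= (extra * -6)) evaluates to true; next extra becomes 0; next shift becomes -4; next final value 0; both end at 0.
Every one of the 320 inputs gives matching results.
verdict: equivalent


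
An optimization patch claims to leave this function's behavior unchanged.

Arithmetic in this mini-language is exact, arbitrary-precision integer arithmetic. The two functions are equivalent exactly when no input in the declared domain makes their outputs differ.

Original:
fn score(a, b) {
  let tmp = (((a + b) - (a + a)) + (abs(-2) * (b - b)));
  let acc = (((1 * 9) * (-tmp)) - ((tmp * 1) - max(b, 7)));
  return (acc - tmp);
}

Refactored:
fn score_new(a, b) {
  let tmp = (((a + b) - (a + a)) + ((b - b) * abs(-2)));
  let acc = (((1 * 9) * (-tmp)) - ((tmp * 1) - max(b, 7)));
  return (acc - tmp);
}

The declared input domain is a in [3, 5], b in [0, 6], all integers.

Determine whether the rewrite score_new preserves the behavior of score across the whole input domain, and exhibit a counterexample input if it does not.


The two are interchangeable: same computation, different form, and every declared input agrees.
One worked example (a=4, b=0) — score: tmp := -4 | acc := 47 | result 51; score_new: tmp := -4 | acc := 47 | result 51; agreement on 51.
An exhaustive pass over the 21 declared inputs shows identical outputs.
verdict: equivalent


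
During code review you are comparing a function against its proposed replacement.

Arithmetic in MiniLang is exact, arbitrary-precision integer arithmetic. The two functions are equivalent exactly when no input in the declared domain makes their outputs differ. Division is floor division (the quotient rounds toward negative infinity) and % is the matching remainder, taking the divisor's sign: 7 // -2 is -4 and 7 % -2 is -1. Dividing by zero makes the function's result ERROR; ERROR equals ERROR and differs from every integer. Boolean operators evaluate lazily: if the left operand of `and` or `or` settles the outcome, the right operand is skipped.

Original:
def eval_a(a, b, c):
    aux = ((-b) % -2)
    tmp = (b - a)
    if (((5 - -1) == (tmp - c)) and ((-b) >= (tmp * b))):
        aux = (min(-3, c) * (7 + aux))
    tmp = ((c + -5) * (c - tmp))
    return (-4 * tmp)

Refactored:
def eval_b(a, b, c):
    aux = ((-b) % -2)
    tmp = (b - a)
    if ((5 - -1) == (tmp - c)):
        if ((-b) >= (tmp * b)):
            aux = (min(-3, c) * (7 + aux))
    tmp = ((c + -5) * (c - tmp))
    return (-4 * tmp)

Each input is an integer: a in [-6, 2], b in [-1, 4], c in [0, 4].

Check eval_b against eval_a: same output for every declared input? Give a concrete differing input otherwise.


Side by side, the visible changes include: boolean connective usage differs, plus statement counts differ, plus branching structure differs.
As a probe, take a=-4, b=2, c=0: eval_a runs aux becomes 0; next tmp becomes 6; next (((5 - -1) == (tmp - c)) and ((-b) >= (tmp * b))) evaluates to false; next tmp becomes 30; next final value -120; eval_b runs aux becomes 0; next tmp becomes 6; next ((5 - -1) == (tmp - c)) evaluates to true; next ((-b) >= (tmp * b)) evaluates to false; next tmp becomes 30; next final value -120; both end at -120.
Checked all 270 inputs in the declared domain: the outputs agree on every one.
verdict: equivalent


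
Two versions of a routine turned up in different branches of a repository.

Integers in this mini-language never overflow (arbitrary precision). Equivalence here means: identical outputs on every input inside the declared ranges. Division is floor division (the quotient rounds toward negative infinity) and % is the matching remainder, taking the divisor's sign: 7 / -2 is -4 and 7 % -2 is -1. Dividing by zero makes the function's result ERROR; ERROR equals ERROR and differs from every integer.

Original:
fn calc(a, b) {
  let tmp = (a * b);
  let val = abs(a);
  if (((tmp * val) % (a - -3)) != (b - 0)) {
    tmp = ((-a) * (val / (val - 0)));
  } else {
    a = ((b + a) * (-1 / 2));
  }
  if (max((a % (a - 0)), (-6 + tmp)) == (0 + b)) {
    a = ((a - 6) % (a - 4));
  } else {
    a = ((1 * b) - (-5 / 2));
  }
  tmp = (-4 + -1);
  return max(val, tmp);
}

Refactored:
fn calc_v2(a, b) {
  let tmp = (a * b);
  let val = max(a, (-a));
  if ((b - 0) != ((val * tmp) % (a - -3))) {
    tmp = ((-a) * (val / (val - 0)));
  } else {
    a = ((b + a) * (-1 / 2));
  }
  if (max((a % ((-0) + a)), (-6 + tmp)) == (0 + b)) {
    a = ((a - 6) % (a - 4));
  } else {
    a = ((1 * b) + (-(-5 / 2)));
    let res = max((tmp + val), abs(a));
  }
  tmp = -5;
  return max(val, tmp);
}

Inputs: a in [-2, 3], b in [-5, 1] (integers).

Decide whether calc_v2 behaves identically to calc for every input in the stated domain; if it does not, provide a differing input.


Side by side, the visible changes include: arithmetic usage differs; also local variable names differ; also constant usage differs; also statement counts differ; also min/max/abs usage differs.
One worked example (a=0, b=-5) — calc: tmp = 0; val = 0; (((tmp * val) % (a - -3)) != (b - 0)) -> true; division by zero -> ERROR; calc_v2: tmp = 0; val = 0; ((b - 0) != ((val * tmp) % (a - -3))) -> true; division by zero -> ERROR; agreement on ERROR.
Sweeping the whole domain (42 inputs) finds no disagreement.
verdict: equivalent


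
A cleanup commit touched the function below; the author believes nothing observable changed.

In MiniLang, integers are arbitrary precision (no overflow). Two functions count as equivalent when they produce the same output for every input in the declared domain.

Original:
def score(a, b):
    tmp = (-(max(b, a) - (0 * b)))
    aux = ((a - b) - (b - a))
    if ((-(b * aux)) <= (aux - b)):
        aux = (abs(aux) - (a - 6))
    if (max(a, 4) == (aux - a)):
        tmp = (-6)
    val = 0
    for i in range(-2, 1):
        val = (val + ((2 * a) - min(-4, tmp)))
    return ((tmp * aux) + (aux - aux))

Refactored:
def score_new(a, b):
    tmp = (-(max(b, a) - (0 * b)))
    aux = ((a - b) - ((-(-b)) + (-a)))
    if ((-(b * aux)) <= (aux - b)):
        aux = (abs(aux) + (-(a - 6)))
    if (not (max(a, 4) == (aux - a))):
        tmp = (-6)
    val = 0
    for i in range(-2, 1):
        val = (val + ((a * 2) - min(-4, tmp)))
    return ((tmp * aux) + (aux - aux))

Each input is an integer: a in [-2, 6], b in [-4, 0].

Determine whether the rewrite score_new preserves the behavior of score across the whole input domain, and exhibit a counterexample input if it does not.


The rewrite breaks on a=-2, b=-4, where the results are 8 and -24.
score: tmp becomes 2; next aux becomes 4; next ((-(b * aux)) <= (aux - b)) evaluates to false; next (max(a, 4) == (aux - a)) evaluates to false; next val becomes 0; next at i=-2:; next val becomes 0; next at i=-1:; next val becomes 0; next at i=0:; next val becomes 0; next final value 8
score_new: tmp becomes 2; next aux becomes 4; next ((-(b * aux)) <= (aux - b)) evaluates to false; next (not (max(a, 4) == (aux - a))) evaluates to true; next tmp becomes -6; next val becomes 0; next at i=-2:; next val becomes 2; next at i=-1:; next val becomes 4; next at i=0:; next val becomes 6; next final value -24
verdict: not equivalent; witness: a=-2, b=-4


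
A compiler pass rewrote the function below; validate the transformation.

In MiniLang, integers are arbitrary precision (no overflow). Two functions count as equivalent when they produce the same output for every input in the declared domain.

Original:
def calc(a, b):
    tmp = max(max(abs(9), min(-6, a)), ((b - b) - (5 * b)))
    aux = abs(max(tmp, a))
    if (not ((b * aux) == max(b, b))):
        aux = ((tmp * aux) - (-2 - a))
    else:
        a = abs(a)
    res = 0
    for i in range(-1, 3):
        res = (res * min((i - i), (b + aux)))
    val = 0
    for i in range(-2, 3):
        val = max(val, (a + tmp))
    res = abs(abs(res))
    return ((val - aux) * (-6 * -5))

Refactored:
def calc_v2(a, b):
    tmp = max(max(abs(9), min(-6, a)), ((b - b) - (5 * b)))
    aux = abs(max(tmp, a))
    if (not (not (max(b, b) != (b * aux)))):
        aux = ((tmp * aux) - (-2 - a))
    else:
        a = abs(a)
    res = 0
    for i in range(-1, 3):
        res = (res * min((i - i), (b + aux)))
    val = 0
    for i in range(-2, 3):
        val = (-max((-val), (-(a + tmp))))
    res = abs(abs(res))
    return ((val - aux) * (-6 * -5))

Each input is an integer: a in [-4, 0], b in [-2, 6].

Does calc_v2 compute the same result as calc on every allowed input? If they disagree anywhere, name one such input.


The rewrite breaks on a=-4, b=-2, where the results are -2760 and -2940.
calc: tmp=10, then aux=10, then (not ((b * aux) == max(b, b))) is true, then aux=98, then res=0, then (i=-1), then res=0, then (i=0), then res=0, then (i=1), then res=0, then (i=2), then res=0, then val=0, then (i=-2), then val=6, then (i=-1), then val=6, then (i=0), then val=6, then (i=1), then val=6, then (i=2), then val=6, then res=0, then returns -2760
calc_v2: tmp=10, then aux=10, then (not (not (max(b, b) != (b * aux)))) is true, then aux=98, then res=0, then (i=-1), then res=0, then (i=0), then res=0, then (i=1), then res=0, then (i=2), then res=0, then val=0, then (i=-2), then val=0, then (i=-1), then val=0, then (i=0), then val=0, then (i=1), then val=0, then (i=2), then val=0, then res=0, then returns -2940
verdict: not equivalent; witness: a=-4, b=-2


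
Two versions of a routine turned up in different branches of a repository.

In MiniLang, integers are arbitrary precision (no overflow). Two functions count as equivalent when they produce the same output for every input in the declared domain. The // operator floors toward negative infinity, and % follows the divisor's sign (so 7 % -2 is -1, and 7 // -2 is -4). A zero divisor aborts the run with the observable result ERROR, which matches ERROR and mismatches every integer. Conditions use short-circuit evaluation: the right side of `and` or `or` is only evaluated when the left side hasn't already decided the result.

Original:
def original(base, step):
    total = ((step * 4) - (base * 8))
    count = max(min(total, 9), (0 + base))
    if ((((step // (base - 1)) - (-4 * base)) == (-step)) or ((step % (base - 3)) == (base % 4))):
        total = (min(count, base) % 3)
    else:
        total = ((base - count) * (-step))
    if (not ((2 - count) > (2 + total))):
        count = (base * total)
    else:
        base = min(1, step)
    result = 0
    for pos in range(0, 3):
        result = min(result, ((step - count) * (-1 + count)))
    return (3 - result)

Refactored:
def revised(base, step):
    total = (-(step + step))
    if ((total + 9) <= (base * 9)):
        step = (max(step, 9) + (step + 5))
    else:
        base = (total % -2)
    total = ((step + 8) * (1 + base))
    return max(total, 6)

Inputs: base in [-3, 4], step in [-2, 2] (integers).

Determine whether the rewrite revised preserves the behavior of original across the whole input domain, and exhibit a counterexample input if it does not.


Input base=-3, step=-2: 91 from original versus 6 from revised.
verdict: not equivalent; witness: base=-3, step=-2


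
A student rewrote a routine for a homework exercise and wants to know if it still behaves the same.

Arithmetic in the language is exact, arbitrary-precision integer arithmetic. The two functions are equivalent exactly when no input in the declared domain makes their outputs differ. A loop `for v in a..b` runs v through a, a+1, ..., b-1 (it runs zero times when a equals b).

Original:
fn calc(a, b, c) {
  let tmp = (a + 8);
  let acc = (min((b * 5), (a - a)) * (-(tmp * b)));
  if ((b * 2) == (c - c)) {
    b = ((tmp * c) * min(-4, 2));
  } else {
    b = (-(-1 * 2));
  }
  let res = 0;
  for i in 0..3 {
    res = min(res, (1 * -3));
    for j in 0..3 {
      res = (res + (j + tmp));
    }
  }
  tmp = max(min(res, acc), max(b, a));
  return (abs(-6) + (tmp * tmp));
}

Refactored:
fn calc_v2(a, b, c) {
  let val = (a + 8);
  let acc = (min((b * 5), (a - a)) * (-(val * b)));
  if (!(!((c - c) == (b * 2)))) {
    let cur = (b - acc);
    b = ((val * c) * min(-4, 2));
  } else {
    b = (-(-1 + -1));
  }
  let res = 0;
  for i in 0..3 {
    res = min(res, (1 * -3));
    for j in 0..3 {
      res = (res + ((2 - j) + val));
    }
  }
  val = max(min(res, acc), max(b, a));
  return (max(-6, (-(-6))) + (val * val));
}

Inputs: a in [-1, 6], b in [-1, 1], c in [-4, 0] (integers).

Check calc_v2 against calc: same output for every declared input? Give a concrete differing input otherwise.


The two are interchangeable: constant usage differs; arithmetic usage differs; local variable names differ; statement counts differ; boolean connective usage differs; min/max/abs usage differs, and every declared input agrees.
As a probe, take a=3, b=-1, c=-4: calc runs tmp becomes 11; next acc becomes -55; next ((b * 2) == (c - c)) evaluates to false; next b becomes 2; next res becomes 0; next at i=0:; next res becomes -3; next at j=0:; next res becomes 8; next at j=1:; next res becomes 20; next at j=2:; next res becomes 33; next at i=1:; next res becomes -3; next at j=0:; next res becomes 8; next at j=1:; next res becomes 20; next at j=2:; next res becomes 33; next at i=2:; next res becomes -3; next at j=0:; next res becomes 8; next at j=1:; next res becomes 20; next at j=2:; next res becomes 33; next tmp becomes 3; next final value 15; calc_v2 runs val becomes 11; next acc becomes -55; next (!(!((c - c) == (b * 2)))) evaluates to false; next b becomes 2; next res becomes 0; next at i=0:; next res becomes -3; next at j=0:; next res becomes 10; next at j=1:; next res becomes 22; next at j=2:; next res becomes 33; next at i=1:; next res becomes -3; next at j=0:; next res becomes 10; next at j=1:; next res becomes 22; next at j=2:; next res becomes 33; next at i=2:; next res becomes -3; next at j=0:; next res becomes 10; next at j=1:; next res becomes 22; next at j=2:; next res becomes 33; next val becomes 3; next final value 15; both end at 15.
An exhaustive pass over the 120 declared inputs shows identical outputs.
verdict: equivalent


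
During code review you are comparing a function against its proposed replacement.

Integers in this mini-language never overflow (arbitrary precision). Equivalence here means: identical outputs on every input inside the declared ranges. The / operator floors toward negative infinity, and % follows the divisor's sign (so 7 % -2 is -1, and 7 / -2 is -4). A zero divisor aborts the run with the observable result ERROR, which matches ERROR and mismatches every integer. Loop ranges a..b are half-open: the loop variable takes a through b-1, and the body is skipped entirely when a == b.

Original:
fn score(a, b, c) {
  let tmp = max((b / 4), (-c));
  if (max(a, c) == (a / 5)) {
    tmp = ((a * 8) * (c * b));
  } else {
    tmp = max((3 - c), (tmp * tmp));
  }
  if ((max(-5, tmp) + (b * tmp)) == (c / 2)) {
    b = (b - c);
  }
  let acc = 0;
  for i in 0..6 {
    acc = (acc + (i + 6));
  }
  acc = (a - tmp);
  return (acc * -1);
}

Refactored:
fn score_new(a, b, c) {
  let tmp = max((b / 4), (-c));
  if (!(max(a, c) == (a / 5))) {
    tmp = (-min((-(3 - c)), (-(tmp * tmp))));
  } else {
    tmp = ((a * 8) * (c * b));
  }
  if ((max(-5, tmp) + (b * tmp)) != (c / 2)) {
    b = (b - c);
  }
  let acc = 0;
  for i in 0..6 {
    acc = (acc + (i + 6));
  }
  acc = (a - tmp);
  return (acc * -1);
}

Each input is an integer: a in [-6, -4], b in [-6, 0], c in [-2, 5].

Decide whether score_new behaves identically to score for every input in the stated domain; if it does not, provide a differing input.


The edit looks behavioral (`((max(-5, tmp) + (b * tmp)) == (c / 2))` became `((max(-5, tmp) + (b * tmp)) != (c / 2))`), but over these ranges it never changes the outcome.
Spot check at a=-5, b=0, c=1 — score: tmp=0, then (max(a, c) == (a / 5)) is false, then tmp=2, then ((max(-5, tmp) + (b * tmp)) == (c / 2)) is false, then acc=0, then (i=0), then acc=6, then (i=1), then acc=13, then (i=2), then acc=21, then (i=3), then acc=30, then (i=4), then acc=40, then (i=5), then acc=51, then acc=-7, then returns 7. score_new: tmp=0, then (!(max(a, c) == (a / 5))) is true, then tmp=2, then ((max(-5, tmp) + (b * tmp)) != (c / 2)) is true, then b=-1, then acc=0, then (i=0), then acc=6, then (i=1), then acc=13, then (i=2), then acc=21, then (i=3), then acc=30, then (i=4), then acc=40, then (i=5), then acc=51, then acc=-7, then returns 7. Both give 7.
Checked all 168 inputs in the declared domain: the outputs agree on every one.
verdict: equivalent


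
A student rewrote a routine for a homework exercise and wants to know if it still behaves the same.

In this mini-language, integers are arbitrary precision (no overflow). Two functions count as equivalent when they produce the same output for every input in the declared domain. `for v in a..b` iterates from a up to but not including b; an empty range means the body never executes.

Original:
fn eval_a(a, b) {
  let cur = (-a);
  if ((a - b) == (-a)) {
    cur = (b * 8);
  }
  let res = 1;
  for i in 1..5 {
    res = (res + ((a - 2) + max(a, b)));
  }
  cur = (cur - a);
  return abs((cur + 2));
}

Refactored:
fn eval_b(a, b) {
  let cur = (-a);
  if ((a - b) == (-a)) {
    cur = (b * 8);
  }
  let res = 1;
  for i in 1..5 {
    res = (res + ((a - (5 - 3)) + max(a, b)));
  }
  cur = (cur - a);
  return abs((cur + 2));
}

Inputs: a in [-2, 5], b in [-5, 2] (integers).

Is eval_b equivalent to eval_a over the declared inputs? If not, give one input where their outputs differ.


Reading the diff, among the changes: arithmetic usage differs, constant usage differs.
Tracing a=5, b=-4: eval_a: cur=-5, then ((a - b) == (-a)) is false, then res=1, then (i=1), then res=9, then (i=2), then res=17, then (i=3), then res=25, then (i=4), then res=33, then cur=-10, then returns 8 | eval_b: cur=-5, then ((a - b) == (-a)) is false, then res=1, then (i=1), then res=9, then (i=2), then res=17, then (i=3), then res=25, then (i=4), then res=33, then cur=-10, then returns 8 — matching result 8.
Across all 64 domain points the two functions coincide.
verdict: equivalent


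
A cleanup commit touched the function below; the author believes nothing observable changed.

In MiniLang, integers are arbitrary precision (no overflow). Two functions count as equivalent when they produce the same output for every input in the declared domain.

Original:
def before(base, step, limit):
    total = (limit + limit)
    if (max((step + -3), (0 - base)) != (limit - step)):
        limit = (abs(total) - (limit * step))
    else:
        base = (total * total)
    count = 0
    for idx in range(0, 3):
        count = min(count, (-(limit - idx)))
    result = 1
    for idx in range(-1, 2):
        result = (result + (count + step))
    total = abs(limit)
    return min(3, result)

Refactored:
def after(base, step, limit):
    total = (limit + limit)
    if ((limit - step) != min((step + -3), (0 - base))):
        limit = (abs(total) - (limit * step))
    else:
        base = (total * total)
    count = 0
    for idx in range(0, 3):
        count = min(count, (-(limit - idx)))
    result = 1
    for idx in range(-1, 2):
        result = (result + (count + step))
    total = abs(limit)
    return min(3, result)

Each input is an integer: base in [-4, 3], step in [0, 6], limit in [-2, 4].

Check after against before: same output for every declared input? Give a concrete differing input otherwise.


There is a counterexample at base=-4, step=0, limit=4: -11 on one side, -23 on the other.
before: total=8, then (max((step + -3), (0 - base)) != (limit - step)) is false, then base=64, then count=0, then (idx=0), then count=-4, then (idx=1), then count=-4, then (idx=2), then count=-4, then result=1, then (idx=-1), then result=-3, then (idx=0), then result=-7, then (idx=1), then result=-11, then total=4, then returns -11
after: total=8, then ((limit - step) != min((step + -3), (0 - base))) is true, then limit=8, then count=0, then (idx=0), then count=-8, then (idx=1), then count=-8, then (idx=2), then count=-8, then result=1, then (idx=-1), then result=-7, then (idx=0), then result=-15, then (idx=1), then result=-23, then total=8, then returns -23
verdict: not equivalent; witness: base=-4, step=0, limit=4


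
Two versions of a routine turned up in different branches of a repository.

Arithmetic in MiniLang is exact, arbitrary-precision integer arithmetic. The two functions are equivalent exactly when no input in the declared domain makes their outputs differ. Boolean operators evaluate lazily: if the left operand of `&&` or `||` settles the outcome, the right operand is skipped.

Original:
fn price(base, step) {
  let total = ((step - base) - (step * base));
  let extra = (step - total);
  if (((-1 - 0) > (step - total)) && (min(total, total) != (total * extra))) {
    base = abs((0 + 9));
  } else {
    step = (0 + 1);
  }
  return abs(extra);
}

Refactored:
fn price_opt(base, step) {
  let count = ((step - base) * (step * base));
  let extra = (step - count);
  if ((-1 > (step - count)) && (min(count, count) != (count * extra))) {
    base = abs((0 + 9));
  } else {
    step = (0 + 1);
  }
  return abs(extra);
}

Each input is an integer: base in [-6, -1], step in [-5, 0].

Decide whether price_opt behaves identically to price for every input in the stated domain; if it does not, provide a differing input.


base=-6, step=-5 yields 24 from price but 35 from price_opt.
verdict: not equivalent; witness: base=-6, step=-5


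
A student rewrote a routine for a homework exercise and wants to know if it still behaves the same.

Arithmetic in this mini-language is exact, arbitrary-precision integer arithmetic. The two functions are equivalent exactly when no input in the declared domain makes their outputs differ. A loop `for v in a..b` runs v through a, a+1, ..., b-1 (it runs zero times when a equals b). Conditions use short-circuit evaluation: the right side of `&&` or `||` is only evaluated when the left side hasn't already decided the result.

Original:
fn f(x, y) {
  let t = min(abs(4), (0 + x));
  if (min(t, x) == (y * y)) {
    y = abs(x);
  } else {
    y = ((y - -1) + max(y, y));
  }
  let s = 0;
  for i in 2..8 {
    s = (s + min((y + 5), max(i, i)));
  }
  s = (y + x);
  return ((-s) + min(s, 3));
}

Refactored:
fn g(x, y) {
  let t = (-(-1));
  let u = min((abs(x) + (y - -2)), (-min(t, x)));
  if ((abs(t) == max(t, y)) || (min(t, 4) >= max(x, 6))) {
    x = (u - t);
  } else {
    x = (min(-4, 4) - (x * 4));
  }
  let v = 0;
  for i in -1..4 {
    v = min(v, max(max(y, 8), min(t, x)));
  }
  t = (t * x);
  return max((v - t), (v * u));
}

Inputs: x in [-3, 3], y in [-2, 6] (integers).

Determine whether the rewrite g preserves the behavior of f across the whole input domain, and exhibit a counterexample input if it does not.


Input x=-3, y=3: -1 from f versus 0 from g.
verdict: not equivalent; witness: x=-3, y=3


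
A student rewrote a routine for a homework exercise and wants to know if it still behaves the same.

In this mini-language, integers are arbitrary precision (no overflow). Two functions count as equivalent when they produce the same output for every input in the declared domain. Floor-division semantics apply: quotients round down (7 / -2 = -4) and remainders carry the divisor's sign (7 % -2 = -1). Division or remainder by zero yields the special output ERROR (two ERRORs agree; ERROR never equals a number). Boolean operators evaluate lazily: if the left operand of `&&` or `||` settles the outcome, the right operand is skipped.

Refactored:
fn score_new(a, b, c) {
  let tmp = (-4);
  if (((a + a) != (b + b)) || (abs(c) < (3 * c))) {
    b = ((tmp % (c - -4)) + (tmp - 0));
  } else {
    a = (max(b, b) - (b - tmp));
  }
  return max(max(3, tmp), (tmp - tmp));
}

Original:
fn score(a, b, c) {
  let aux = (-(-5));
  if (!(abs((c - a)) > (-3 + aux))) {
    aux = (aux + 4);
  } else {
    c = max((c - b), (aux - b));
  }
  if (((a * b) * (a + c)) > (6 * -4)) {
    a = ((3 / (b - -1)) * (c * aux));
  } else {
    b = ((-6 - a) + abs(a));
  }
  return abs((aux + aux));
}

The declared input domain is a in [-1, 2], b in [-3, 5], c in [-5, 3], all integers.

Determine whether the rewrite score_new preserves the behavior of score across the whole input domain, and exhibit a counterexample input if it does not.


At a=-1, b=-3, c=-5: score gives 10, score_new gives 3.
verdict: not equivalent; witness: a=-1, b=-3, c=-5
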